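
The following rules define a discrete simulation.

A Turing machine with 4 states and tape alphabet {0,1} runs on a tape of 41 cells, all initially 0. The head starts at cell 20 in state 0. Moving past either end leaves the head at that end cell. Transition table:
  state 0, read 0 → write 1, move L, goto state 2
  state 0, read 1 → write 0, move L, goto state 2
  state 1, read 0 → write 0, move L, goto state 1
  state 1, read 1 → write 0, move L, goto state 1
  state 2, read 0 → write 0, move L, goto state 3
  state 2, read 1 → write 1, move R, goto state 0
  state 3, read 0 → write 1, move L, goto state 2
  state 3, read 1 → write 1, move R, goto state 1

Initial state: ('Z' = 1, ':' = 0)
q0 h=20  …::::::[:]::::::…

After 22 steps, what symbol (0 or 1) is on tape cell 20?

1

t=0: q0 h=20  …::::::[:]::::::…
t=1: q2 h=19  …::::::[:]Z:::::…
t=2: q3 h=18  …::::::[:]:Z::::…
t=3: q2 h=17  …::::::[:]Z:Z:::…
t=4: q3 h=16  …::::::[:]:Z:Z::…
t=5: q2 h=15  …::::::[:]Z:Z:Z:…
t=6: q3 h=14  …::::::[:]:Z:Z:Z…
t=7: q2 h=13  …::::::[:]Z:Z:Z:…
t=8: q3 h=12  …::::::[:]:Z:Z:Z…
t=9: q2 h=11  …::::::[:]Z:Z:Z:…
t=10: q3 h=10  …::::::[:]:Z:Z:Z…
t=11: q2 h= 9  …::::::[:]Z:Z:Z:…
t=12: q3 h= 8  …::::::[:]:Z:Z:Z…
t=13: q2 h= 7  …::::::[:]Z:Z:Z:…
t=14: q3 h= 6  |::::::[:]:Z:Z:Z…
t=15: q2 h= 5  |:::::[:]Z:Z:Z:…
t=16: q3 h= 4  |::::[:]:Z:Z:Z…
t=17: q2 h= 3  |:::[:]Z:Z:Z:…
t=18: q3 h= 2  |::[:]:Z:Z:Z…
t=19: q2 h= 1  |:[:]Z:Z:Z:…
t=20: q3 h= 0  |[:]:Z:Z:Z…
t=21: q2 h= 0  |[Z]:Z:Z:Z…
t=22: q0 h= 1  |Z[:]Z:Z:Z:…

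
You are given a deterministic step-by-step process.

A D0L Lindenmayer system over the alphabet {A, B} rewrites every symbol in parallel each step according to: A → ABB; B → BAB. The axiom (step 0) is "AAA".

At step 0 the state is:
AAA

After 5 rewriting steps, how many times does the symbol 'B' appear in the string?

486

k=0  AAA
k=1  ABBABBABB
k=2  ABBBABBABABBBABBABABBBABBAB
k=3  ABBBABBABBABABBBABBABABBBABABBBABBABBABABBBABBABABBBABABBBABBABBABABBBABBABABBBAB
k=4  ABBBABBABBABABBBABBABABBBABBABABBBABABBBABBABBABABBBABBABA…BBABBABABBBABABBBABBABBABABBBABBABABBBABABBBABBABBABABBBAB  (len 243)
k=5  ABBBABBABBABABBBABBABABBBABBABABBBABABBBABBABBABABBBABBABA…BBABABBBABBABBABABBBABBABABBBABBABABBBABABBBABBABBABABBBAB  (len 729)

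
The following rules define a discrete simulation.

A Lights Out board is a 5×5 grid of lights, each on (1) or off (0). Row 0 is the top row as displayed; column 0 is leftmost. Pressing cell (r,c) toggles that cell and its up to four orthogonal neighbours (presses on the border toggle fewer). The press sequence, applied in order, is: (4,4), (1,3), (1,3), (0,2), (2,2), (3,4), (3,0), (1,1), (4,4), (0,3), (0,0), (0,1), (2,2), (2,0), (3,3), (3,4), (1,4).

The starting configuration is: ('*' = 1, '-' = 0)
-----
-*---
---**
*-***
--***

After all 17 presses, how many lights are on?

9

t=0: -----
-*---
---**
*-***
--***
t=1: -----
-*---
---**
*-**-
--*--
t=2: ---*-
-****
----*
*-**-
--*--
t=3: -----
-*---
---**
*-**-
--*--
t=4: -***-
-**--
---**
*-**-
--*--
t=5: -***-
-*---
-**-*
*--*-
--*--
t=6: -***-
-*---
-**--
*---*
--*-*
t=7: -***-
-*---
***--
-*--*
*-*-*
t=8: --**-
*-*--
*-*--
-*--*
*-*-*
t=9: --**-
*-*--
*-*--
-*---
*-**-
t=10: ----*
*-**-
*-*--
-*---
*-**-
t=11: **--*
--**-
*-*--
-*---
*-**-
t=12: --*-*
-***-
*-*--
-*---
*-**-
t=13: --*-*
-*-*-
**-*-
-**--
*-**-
t=14: --*-*
**-*-
---*-
***--
*-**-
t=15: --*-*
**-*-
-----
**-**
*-*--
t=16: --*-*
**-*-
----*
**---
*-*-*
t=17: --*--
**--*
-----
**---
*-*-*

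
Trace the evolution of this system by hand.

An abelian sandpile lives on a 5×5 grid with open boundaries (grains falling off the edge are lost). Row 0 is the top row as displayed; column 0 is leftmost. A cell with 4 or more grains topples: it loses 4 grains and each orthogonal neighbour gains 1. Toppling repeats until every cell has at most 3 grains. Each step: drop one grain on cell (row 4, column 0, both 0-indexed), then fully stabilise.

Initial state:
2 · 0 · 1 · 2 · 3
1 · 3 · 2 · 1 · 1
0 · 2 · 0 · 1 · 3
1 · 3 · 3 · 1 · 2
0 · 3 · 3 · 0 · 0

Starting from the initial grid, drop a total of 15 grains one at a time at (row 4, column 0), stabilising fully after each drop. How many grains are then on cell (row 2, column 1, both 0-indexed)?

gen 0: 2 · 0 · 1 · 2 · 3
1 · 3 · 2 · 1 · 1
0 · 2 · 0 · 1 · 3
1 · 3 · 3 · 1 · 2
0 · 3 · 3 · 0 · 0
gen 1: 2 · 0 · 1 · 2 · 3
1 · 3 · 2 · 1 · 1
0 · 2 · 0 · 1 · 3
1 · 3 · 3 · 1 · 2
1 · 3 · 3 · 0 · 0
gen 2: 2 · 0 · 1 · 2 · 3
1 · 3 · 2 · 1 · 1
0 · 2 · 0 · 1 · 3
1 · 3 · 3 · 1 · 2
2 · 3 · 3 · 0 · 0
gen 3: 2 · 0 · 1 · 2 · 3
1 · 3 · 2 · 1 · 1
0 · 2 · 0 · 1 · 3
1 · 3 · 3 · 1 · 2
3 · 3 · 3 · 0 · 0
gen 4: 2 · 0 · 1 · 2 · 3
1 · 3 · 2 · 1 · 1
0 · 3 · 1 · 1 · 3
3 · 1 · 1 · 2 · 2
1 · 2 · 1 · 1 · 0
gen 5: 2 · 0 · 1 · 2 · 3
1 · 3 · 2 · 1 · 1
0 · 3 · 1 · 1 · 3
3 · 1 · 1 · 2 · 2
2 · 2 · 1 · 1 · 0
gen 6: 2 · 0 · 1 · 2 · 3
1 · 3 · 2 · 1 · 1
0 · 3 · 1 · 1 · 3
3 · 1 · 1 · 2 · 2
3 · 2 · 1 · 1 · 0
gen 7: 2 · 0 · 1 · 2 · 3
1 · 3 · 2 · 1 · 1
1 · 3 · 1 · 1 · 3
0 · 2 · 1 · 2 · 2
1 · 3 · 1 · 1 · 0
gen 8: 2 · 0 · 1 · 2 · 3
1 · 3 · 2 · 1 · 1
1 · 3 · 1 · 1 · 3
0 · 2 · 1 · 2 · 2
2 · 3 · 1 · 1 · 0
gen 9: 2 · 0 · 1 · 2 · 3
1 · 3 · 2 · 1 · 1
1 · 3 · 1 · 1 · 3
0 · 2 · 1 · 2 · 2
3 · 3 · 1 · 1 · 0
gen 10: 2 · 0 · 1 · 2 · 3
1 · 3 · 2 · 1 · 1
1 · 3 · 1 · 1 · 3
1 · 3 · 1 · 2 · 2
1 · 0 · 2 · 1 · 0
gen 11: 2 · 0 · 1 · 2 · 3
1 · 3 · 2 · 1 · 1
1 · 3 · 1 · 1 · 3
1 · 3 · 1 · 2 · 2
2 · 0 · 2 · 1 · 0
gen 12: 2 · 0 · 1 · 2 · 3
1 · 3 · 2 · 1 · 1
1 · 3 · 1 · 1 · 3
1 · 3 · 1 · 2 · 2
3 · 0 · 2 · 1 · 0
gen 13: 2 · 0 · 1 · 2 · 3
1 · 3 · 2 · 1 · 1
1 · 3 · 1 · 1 · 3
2 · 3 · 1 · 2 · 2
0 · 1 · 2 · 1 · 0
gen 14: 2 · 0 · 1 · 2 · 3
1 · 3 · 2 · 1 · 1
1 · 3 · 1 · 1 · 3
2 · 3 · 1 · 2 · 2
1 · 1 · 2 · 1 · 0
gen 15: 2 · 0 · 1 · 2 · 3
1 · 3 · 2 · 1 · 1
1 · 3 · 1 · 1 · 3
2 · 3 · 1 · 2 · 2
2 · 1 · 2 · 1 · 0

3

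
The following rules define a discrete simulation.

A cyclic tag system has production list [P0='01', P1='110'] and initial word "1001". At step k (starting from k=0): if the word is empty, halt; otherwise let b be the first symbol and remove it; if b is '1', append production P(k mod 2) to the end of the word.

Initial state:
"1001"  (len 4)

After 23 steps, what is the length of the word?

17

0) "1001"  (len 4)
1) "00101"  (len 5)
2) "0101"  (len 4)
3) "101"  (len 3)
4) "01110"  (len 5)
5) "1110"  (len 4)
6) "110110"  (len 6)
7) "1011001"  (len 7)
8) "011001110"  (len 9)
9) "11001110"  (len 8)
10) "1001110110"  (len 10)
11) "00111011001"  (len 11)
12) "0111011001"  (len 10)
13) "111011001"  (len 9)
14) "11011001110"  (len 11)
15) "101100111001"  (len 12)
16) "01100111001110"  (len 14)
17) "1100111001110"  (len 13)
18) "100111001110110"  (len 15)
19) "0011100111011001"  (len 16)
20) "011100111011001"  (len 15)
21) "11100111011001"  (len 14)
22) "1100111011001110"  (len 16)
23) "10011101100111001"  (len 17)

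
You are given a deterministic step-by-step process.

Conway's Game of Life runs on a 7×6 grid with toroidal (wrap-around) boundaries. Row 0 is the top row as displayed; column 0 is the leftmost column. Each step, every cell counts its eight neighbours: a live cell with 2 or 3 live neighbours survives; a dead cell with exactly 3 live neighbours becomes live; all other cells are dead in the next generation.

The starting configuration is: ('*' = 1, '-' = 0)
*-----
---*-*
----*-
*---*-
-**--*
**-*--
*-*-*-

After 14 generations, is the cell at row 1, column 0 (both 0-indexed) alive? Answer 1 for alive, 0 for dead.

k=0  *-----
---*-*
----*-
*---*-
-**--*
**-*--
*-*-*-
k=1  **-**-
----**
---**-
**-**-
--****
---**-
*-**--
k=2  **----
*-*---
*-*---
**----
**----
-*----
*-----
k=3  *----*
*-*--*
*-*--*
--*--*
--*---
-*----
*-----
k=4  ------
----*-
--***-
*-**-*
-**---
-*----
**---*
k=5  *----*
----*-
-**---
*----*
---*--
------
**----
k=6  **---*
**---*
**---*
***---
------
------
**---*
k=7  --*-*-
--*-*-
------
--*--*
-*----
*-----
-*---*
k=8  -**-**
------
---*--
------
**----
**----
**---*
k=9  -**-**
--***-
------
------
**----
--*---
----*-
k=10  -**--*
-**-**
---*--
------
-*----
-*----
-**-**
k=11  ------
-*--**
--***-
------
------
-*----
---***
k=12  *--*--
--*-**
--****
---*--
------
----*-
----*-
k=13  ---*--
***---
--*--*
--**--
------
------
---***
k=14  **-*-*
****--
*-----
--**--
------
----*-
---**-

1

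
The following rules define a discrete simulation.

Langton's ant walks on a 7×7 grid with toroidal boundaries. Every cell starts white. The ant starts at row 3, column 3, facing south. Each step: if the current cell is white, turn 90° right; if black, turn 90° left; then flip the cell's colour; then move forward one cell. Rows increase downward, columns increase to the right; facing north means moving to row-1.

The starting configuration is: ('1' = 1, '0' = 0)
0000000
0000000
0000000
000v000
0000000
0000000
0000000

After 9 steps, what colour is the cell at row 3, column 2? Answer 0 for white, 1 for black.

[0] 0000000
0000000
0000000
000v000
0000000
0000000
0000000
[1] 0000000
0000000
0000000
00<1000
0000000
0000000
0000000
[2] 0000000
0000000
00^0000
0011000
0000000
0000000
0000000
[3] 0000000
0000000
001>000
0011000
0000000
0000000
0000000
[4] 0000000
0000000
0011000
001v000
0000000
0000000
0000000
[5] 0000000
0000000
0011000
0010>00
0000000
0000000
0000000
[6] 0000000
0000000
0011000
0010100
0000v00
0000000
0000000
[7] 0000000
0000000
0011000
0010100
000<100
0000000
0000000
[8] 0000000
0000000
0011000
001^100
0001100
0000000
0000000
[9] 0000000
0000000
0011000
0011>00
0001100
0000000
0000000

1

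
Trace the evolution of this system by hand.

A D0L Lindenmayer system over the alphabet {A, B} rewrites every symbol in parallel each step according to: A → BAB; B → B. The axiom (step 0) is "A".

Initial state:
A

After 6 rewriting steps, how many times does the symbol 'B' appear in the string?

12

0) A
1) BAB
2) BBABB
3) BBBABBB
4) BBBBABBBB
5) BBBBBABBBBB
6) BBBBBBABBBBBB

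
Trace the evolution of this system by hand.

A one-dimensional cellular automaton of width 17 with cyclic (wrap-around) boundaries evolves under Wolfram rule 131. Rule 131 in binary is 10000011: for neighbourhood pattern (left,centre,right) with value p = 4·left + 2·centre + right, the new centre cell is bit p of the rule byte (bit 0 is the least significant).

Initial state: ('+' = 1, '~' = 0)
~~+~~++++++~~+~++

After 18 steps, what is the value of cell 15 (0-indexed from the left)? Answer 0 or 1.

0

k=0  ~~+~~++++++~~+~++
k=1  ~+~~+~++++~~+~~~~
k=2  +~~+~~~++~~+~~+++
k=3  ~~+~~++~~~+~~+~++
k=4  ~+~~+~~~++~~+~~~~
k=5  +~~+~~++~~~+~~+++
k=6  ~~+~~+~~~++~~+~++
k=7  ~+~~+~~++~~~+~~~~
k=8  +~~+~~+~~~++~~+++
k=9  ~~+~~+~~++~~~+~++
k=10  ~+~~+~~+~~~++~~~~
k=11  +~~+~~+~~++~~~+++
k=12  ~~+~~+~~+~~~++~++
k=13  ~+~~+~~+~~++~~~~~
k=14  +~~+~~+~~+~~~++++
k=15  ~~+~~+~~+~~++~+++
k=16  ~+~~+~~+~~+~~~~+~
k=17  +~~+~~+~~+~~+++~~
k=18  ~~+~~+~~+~~+~+~~+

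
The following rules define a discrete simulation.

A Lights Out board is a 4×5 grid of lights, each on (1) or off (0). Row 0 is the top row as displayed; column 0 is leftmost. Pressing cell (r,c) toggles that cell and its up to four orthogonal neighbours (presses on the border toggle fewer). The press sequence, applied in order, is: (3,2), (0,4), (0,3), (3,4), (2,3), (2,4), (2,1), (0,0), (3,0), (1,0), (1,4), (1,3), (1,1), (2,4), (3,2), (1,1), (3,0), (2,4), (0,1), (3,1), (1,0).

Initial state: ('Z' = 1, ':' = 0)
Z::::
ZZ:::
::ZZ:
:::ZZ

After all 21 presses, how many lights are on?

t=0: Z::::
ZZ:::
::ZZ:
:::ZZ
t=1: Z::::
ZZ:::
:::Z:
:ZZ:Z
t=2: Z::ZZ
ZZ::Z
:::Z:
:ZZ:Z
t=3: Z:Z::
ZZ:ZZ
:::Z:
:ZZ:Z
t=4: Z:Z::
ZZ:ZZ
:::ZZ
:ZZZ:
t=5: Z:Z::
ZZ::Z
::Z::
:ZZ::
t=6: Z:Z::
ZZ:::
::ZZZ
:ZZ:Z
t=7: Z:Z::
Z::::
ZZ:ZZ
::Z:Z
t=8: :ZZ::
:::::
ZZ:ZZ
::Z:Z
t=9: :ZZ::
:::::
:Z:ZZ
ZZZ:Z
t=10: ZZZ::
ZZ:::
ZZ:ZZ
ZZZ:Z
t=11: ZZZ:Z
ZZ:ZZ
ZZ:Z:
ZZZ:Z
t=12: ZZZZZ
ZZZ::
ZZ:::
ZZZ:Z
t=13: Z:ZZZ
:::::
Z::::
ZZZ:Z
t=14: Z:ZZZ
::::Z
Z::ZZ
ZZZ::
t=15: Z:ZZZ
::::Z
Z:ZZZ
Z::Z:
t=16: ZZZZZ
ZZZ:Z
ZZZZZ
Z::Z:
t=17: ZZZZZ
ZZZ:Z
:ZZZZ
:Z:Z:
t=18: ZZZZZ
ZZZ::
:ZZ::
:Z:ZZ
t=19: :::ZZ
Z:Z::
:ZZ::
:Z:ZZ
t=20: :::ZZ
Z:Z::
::Z::
Z:ZZZ
t=21: Z::ZZ
:ZZ::
Z:Z::
Z:ZZZ

11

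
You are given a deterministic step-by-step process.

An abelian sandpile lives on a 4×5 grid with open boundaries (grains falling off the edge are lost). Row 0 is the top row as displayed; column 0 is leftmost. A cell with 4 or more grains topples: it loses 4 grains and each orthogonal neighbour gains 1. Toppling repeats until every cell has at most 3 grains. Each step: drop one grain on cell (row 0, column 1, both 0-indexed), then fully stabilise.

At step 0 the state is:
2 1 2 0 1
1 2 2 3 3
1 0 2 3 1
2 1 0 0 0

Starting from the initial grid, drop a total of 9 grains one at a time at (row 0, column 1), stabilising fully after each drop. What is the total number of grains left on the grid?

29

gen 0: 2 1 2 0 1
1 2 2 3 3
1 0 2 3 1
2 1 0 0 0
gen 1: 2 2 2 0 1
1 2 2 3 3
1 0 2 3 1
2 1 0 0 0
gen 2: 2 3 2 0 1
1 2 2 3 3
1 0 2 3 1
2 1 0 0 0
gen 3: 3 0 3 0 1
1 3 2 3 3
1 0 2 3 1
2 1 0 0 0
gen 4: 3 1 3 0 1
1 3 2 3 3
1 0 2 3 1
2 1 0 0 0
gen 5: 3 2 3 0 1
1 3 2 3 3
1 0 2 3 1
2 1 0 0 0
gen 6: 3 3 3 0 1
1 3 2 3 3
1 0 2 3 1
2 1 0 0 0
gen 7: 0 3 1 2 2
3 1 2 2 0
1 2 0 1 3
2 1 1 1 0
gen 8: 1 0 2 2 2
3 2 2 2 0
1 2 0 1 3
2 1 1 1 0
gen 9: 1 1 2 2 2
3 2 2 2 0
1 2 0 1 3
2 1 1 1 0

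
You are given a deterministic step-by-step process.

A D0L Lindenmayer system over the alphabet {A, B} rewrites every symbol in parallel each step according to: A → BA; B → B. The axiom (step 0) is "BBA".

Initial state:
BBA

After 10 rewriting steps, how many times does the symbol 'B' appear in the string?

0) BBA
1) BBBA
2) BBBBA
3) BBBBBA
4) BBBBBBA
5) BBBBBBBA
6) BBBBBBBBA
7) BBBBBBBBBA
8) BBBBBBBBBBA
9) BBBBBBBBBBBA
10) BBBBBBBBBBBBA

12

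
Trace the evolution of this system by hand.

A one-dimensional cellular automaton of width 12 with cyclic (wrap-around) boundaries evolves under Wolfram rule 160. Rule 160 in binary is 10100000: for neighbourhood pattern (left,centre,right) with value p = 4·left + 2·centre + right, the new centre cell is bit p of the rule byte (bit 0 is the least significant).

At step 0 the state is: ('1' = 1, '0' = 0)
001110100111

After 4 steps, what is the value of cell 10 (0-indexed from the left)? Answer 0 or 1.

[0] 001110100111
[1] 000101000010
[2] 000010000000
[3] 000000000000
[4] 000000000000

0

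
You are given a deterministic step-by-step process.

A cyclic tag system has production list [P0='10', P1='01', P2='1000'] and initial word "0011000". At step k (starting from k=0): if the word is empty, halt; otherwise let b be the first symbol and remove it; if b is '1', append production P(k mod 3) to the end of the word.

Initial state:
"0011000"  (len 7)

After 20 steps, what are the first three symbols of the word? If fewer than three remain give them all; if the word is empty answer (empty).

000

[0] "0011000"  (len 7)
[1] "011000"  (len 6)
[2] "11000"  (len 5)
[3] "10001000"  (len 8)
[4] "000100010"  (len 9)
[5] "00100010"  (len 8)
[6] "0100010"  (len 7)
[7] "100010"  (len 6)
[8] "0001001"  (len 7)
[9] "001001"  (len 6)
[10] "01001"  (len 5)
[11] "1001"  (len 4)
[12] "0011000"  (len 7)
[13] "011000"  (len 6)
[14] "11000"  (len 5)
[15] "10001000"  (len 8)
[16] "000100010"  (len 9)
[17] "00100010"  (len 8)
[18] "0100010"  (len 7)
[19] "100010"  (len 6)
[20] "0001001"  (len 7)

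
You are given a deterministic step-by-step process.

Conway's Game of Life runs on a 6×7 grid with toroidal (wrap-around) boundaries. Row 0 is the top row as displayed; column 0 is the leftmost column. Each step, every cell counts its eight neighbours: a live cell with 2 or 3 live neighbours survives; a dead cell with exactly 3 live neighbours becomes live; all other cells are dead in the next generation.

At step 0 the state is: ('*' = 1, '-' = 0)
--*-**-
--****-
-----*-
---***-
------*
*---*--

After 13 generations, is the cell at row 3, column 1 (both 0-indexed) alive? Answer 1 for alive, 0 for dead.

0) --*-**-
--****-
-----*-
---***-
------*
*---*--
1) -**---*
--*---*
--*---*
----***
---*--*
---**-*
2) -**---*
--**-**
*--*--*
*--**-*
*--*--*
---**-*
3) -*----*
---***-
-*-----
-****--
--*----
-*-**-*
4) ------*
*-*-**-
-*---*-
-*-*---
*----*-
-*-*-*-
5) ****--*
**--**-
**-*-**
***-*-*
**----*
*---**-
6) --**---
-------
---*---
---**--
--***--
---***-
7) --**---
--**---
---**--
-------
--*----
-----*-
8) --***--
-------
--***--
---*---
-------
--**---
9) --*-*--
-------
--***--
--***--
--**---
--*-*--
10) -------
--*-*--
--*-*--
-*-----
-*-----
-**-*--
11) -**----
-------
-**----
-**----
**-----
-**----
12) -**----
-------
-**----
-------
*------
-------
13) -------
-------
-------
-*-----
-------
-*-----

1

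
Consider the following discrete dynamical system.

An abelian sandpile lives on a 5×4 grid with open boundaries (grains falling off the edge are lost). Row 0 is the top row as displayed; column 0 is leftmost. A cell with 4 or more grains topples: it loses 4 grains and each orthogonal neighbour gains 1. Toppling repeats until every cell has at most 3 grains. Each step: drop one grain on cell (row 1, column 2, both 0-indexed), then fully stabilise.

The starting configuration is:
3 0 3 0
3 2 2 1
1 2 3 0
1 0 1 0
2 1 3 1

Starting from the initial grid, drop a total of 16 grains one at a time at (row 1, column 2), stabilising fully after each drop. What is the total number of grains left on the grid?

38

step 0: 3 0 3 0
3 2 2 1
1 2 3 0
1 0 1 0
2 1 3 1
step 1: 3 0 3 0
3 2 3 1
1 2 3 0
1 0 1 0
2 1 3 1
step 2: 3 1 0 1
3 3 2 2
1 3 0 1
1 0 2 0
2 1 3 1
step 3: 3 1 0 1
3 3 3 2
1 3 0 1
1 0 2 0
2 1 3 1
step 4: 0 3 1 1
1 2 1 3
3 0 2 1
1 1 2 0
2 1 3 1
step 5: 0 3 1 1
1 2 2 3
3 0 2 1
1 1 2 0
2 1 3 1
step 6: 0 3 1 1
1 2 3 3
3 0 2 1
1 1 2 0
2 1 3 1
step 7: 0 3 2 2
1 3 1 0
3 0 3 2
1 1 2 0
2 1 3 1
step 8: 0 3 2 2
1 3 2 0
3 0 3 2
1 1 2 0
2 1 3 1
step 9: 0 3 2 2
1 3 3 0
3 0 3 2
1 1 2 0
2 1 3 1
step 10: 1 1 0 3
2 1 3 1
3 2 0 3
1 1 3 0
2 1 3 1
step 11: 1 1 1 3
2 2 0 2
3 2 1 3
1 1 3 0
2 1 3 1
step 12: 1 1 1 3
2 2 1 2
3 2 1 3
1 1 3 0
2 1 3 1
step 13: 1 1 1 3
2 2 2 2
3 2 1 3
1 1 3 0
2 1 3 1
step 14: 1 1 1 3
2 2 3 2
3 2 1 3
1 1 3 0
2 1 3 1
step 15: 1 1 2 3
2 3 0 3
3 2 2 3
1 1 3 0
2 1 3 1
step 16: 1 1 2 3
2 3 1 3
3 2 2 3
1 1 3 0
2 1 3 1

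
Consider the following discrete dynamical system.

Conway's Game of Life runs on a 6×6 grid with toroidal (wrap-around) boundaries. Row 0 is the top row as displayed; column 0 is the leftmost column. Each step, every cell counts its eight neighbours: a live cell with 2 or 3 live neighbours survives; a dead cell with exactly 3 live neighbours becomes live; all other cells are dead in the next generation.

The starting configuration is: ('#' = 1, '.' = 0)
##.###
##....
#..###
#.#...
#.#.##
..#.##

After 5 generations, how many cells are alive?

[0] ##.###
##....
#..###
#.#...
#.#.##
..#.##
[1] ...#..
......
..###.
..#...
#.#.#.
..#...
[2] ......
..#.#.
..##..
..#.##
..#...
.##...
[3] .###..
..#...
.##..#
.##.#.
..#...
.##...
[4] ...#..
#.....
#.....
#.....
......
......
[5] ......
......
##...#
......
......
......

3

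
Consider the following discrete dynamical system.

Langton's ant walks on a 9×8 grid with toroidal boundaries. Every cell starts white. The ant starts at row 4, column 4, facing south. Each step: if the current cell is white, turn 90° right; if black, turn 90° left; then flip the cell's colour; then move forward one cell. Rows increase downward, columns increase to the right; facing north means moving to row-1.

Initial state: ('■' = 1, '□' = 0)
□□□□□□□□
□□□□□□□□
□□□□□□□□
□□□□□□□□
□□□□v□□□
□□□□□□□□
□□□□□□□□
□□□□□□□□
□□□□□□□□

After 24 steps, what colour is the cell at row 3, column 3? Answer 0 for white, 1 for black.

0) □□□□□□□□
□□□□□□□□
□□□□□□□□
□□□□□□□□
□□□□v□□□
□□□□□□□□
□□□□□□□□
□□□□□□□□
□□□□□□□□
1) □□□□□□□□
□□□□□□□□
□□□□□□□□
□□□□□□□□
□□□<■□□□
□□□□□□□□
□□□□□□□□
□□□□□□□□
□□□□□□□□
2) □□□□□□□□
□□□□□□□□
□□□□□□□□
□□□^□□□□
□□□■■□□□
□□□□□□□□
□□□□□□□□
□□□□□□□□
□□□□□□□□
3) □□□□□□□□
□□□□□□□□
□□□□□□□□
□□□■>□□□
□□□■■□□□
□□□□□□□□
□□□□□□□□
□□□□□□□□
□□□□□□□□
4) □□□□□□□□
□□□□□□□□
□□□□□□□□
□□□■■□□□
□□□■v□□□
□□□□□□□□
□□□□□□□□
□□□□□□□□
□□□□□□□□
5) □□□□□□□□
□□□□□□□□
□□□□□□□□
□□□■■□□□
□□□■□>□□
□□□□□□□□
□□□□□□□□
□□□□□□□□
□□□□□□□□
6) □□□□□□□□
□□□□□□□□
□□□□□□□□
□□□■■□□□
□□□■□■□□
□□□□□v□□
□□□□□□□□
□□□□□□□□
□□□□□□□□
7) □□□□□□□□
□□□□□□□□
□□□□□□□□
□□□■■□□□
□□□■□■□□
□□□□<■□□
□□□□□□□□
□□□□□□□□
□□□□□□□□
8) □□□□□□□□
□□□□□□□□
□□□□□□□□
□□□■■□□□
□□□■^■□□
□□□□■■□□
□□□□□□□□
□□□□□□□□
□□□□□□□□
9) □□□□□□□□
□□□□□□□□
□□□□□□□□
□□□■■□□□
□□□■■>□□
□□□□■■□□
□□□□□□□□
□□□□□□□□
□□□□□□□□
10) □□□□□□□□
□□□□□□□□
□□□□□□□□
□□□■■^□□
□□□■■□□□
□□□□■■□□
□□□□□□□□
□□□□□□□□
□□□□□□□□
11) □□□□□□□□
□□□□□□□□
□□□□□□□□
□□□■■■>□
□□□■■□□□
□□□□■■□□
□□□□□□□□
□□□□□□□□
□□□□□□□□
12) □□□□□□□□
□□□□□□□□
□□□□□□□□
□□□■■■■□
□□□■■□v□
□□□□■■□□
□□□□□□□□
□□□□□□□□
□□□□□□□□
13) □□□□□□□□
□□□□□□□□
□□□□□□□□
□□□■■■■□
□□□■■<■□
□□□□■■□□
□□□□□□□□
□□□□□□□□
□□□□□□□□
14) □□□□□□□□
□□□□□□□□
□□□□□□□□
□□□■■^■□
□□□■■■■□
□□□□■■□□
□□□□□□□□
□□□□□□□□
□□□□□□□□
15) □□□□□□□□
□□□□□□□□
□□□□□□□□
□□□■<□■□
□□□■■■■□
□□□□■■□□
□□□□□□□□
□□□□□□□□
□□□□□□□□
16) □□□□□□□□
□□□□□□□□
□□□□□□□□
□□□■□□■□
□□□■v■■□
□□□□■■□□
□□□□□□□□
□□□□□□□□
□□□□□□□□
17) □□□□□□□□
□□□□□□□□
□□□□□□□□
□□□■□□■□
□□□■□>■□
□□□□■■□□
□□□□□□□□
□□□□□□□□
□□□□□□□□
18) □□□□□□□□
□□□□□□□□
□□□□□□□□
□□□■□^■□
□□□■□□■□
□□□□■■□□
□□□□□□□□
□□□□□□□□
□□□□□□□□
19) □□□□□□□□
□□□□□□□□
□□□□□□□□
□□□■□■>□
□□□■□□■□
□□□□■■□□
□□□□□□□□
□□□□□□□□
□□□□□□□□
20) □□□□□□□□
□□□□□□□□
□□□□□□^□
□□□■□■□□
□□□■□□■□
□□□□■■□□
□□□□□□□□
□□□□□□□□
□□□□□□□□
21) □□□□□□□□
□□□□□□□□
□□□□□□■>
□□□■□■□□
□□□■□□■□
□□□□■■□□
□□□□□□□□
□□□□□□□□
□□□□□□□□
22) □□□□□□□□
□□□□□□□□
□□□□□□■■
□□□■□■□v
□□□■□□■□
□□□□■■□□
□□□□□□□□
□□□□□□□□
□□□□□□□□
23) □□□□□□□□
□□□□□□□□
□□□□□□■■
□□□■□■<■
□□□■□□■□
□□□□■■□□
□□□□□□□□
□□□□□□□□
□□□□□□□□
24) □□□□□□□□
□□□□□□□□
□□□□□□^■
□□□■□■■■
□□□■□□■□
□□□□■■□□
□□□□□□□□
□□□□□□□□
□□□□□□□□

1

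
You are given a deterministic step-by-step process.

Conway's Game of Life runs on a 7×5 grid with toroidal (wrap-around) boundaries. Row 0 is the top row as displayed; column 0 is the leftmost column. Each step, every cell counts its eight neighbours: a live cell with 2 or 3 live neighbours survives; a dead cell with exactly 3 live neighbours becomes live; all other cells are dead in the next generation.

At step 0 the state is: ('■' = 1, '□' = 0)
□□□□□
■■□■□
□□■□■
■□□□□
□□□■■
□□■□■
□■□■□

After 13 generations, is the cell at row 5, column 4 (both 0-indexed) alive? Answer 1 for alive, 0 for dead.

k=0  □□□□□
■■□■□
□□■□■
■□□□□
□□□■■
□□■□■
□■□■□
k=1  ■■□□■
■■■■■
□□■■■
■□□□□
■□□■■
■□■□■
□□■■□
k=2  □□□□□
□□□□□
□□□□□
■■■□□
□□□■□
■□■□□
□□■□□
k=3  □□□□□
□□□□□
□■□□□
□■■□□
■□□■■
□■■■□
□■□□□
k=4  □□□□□
□□□□□
□■■□□
□■■■■
■□□□■
□■□■□
□■□□□
k=5  □□□□□
□□□□□
■■□□□
□□□□■
□□□□□
□■■□■
□□■□□
k=6  □□□□□
□□□□□
■□□□□
■□□□□
■□□■□
□■■■□
□■■■□
k=7  □□■□□
□□□□□
□□□□□
■■□□□
■□□■□
■□□□□
□■□■□
k=8  □□■□□
□□□□□
□□□□□
■■□□■
■□□□□
■■■□□
□■■□□
k=9  □■■□□
□□□□□
■□□□□
■■□□■
□□■□□
■□■□□
■□□■□
k=10  □■■□□
□■□□□
■■□□■
■■□□■
□□■■■
□□■■■
■□□■■
k=11  □■■■■
□□□□□
□□■□■
□□□□□
□□□□□
□■□□□
■□□□□
k=12  ■■■■■
■■□□■
□□□□□
□□□□□
□□□□□
□□□□□
■□□■■
k=13  □□□□□
□□□□□
■□□□□
□□□□□
□□□□□
□□□□■
□□□□□

1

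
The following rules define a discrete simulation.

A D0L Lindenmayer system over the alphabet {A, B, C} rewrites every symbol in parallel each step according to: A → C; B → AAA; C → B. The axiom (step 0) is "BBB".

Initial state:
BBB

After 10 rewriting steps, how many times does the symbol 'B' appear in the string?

k=0  BBB
k=1  AAAAAAAAA
k=2  CCCCCCCCC
k=3  BBBBBBBBB
k=4  AAAAAAAAAAAAAAAAAAAAAAAAAAA
k=5  CCCCCCCCCCCCCCCCCCCCCCCCCCC
k=6  BBBBBBBBBBBBBBBBBBBBBBBBBBB
k=7  AAAAAAAAAAAAAAAAAAAAAAAAAAAAAAAAAAAAAAAAAAAAAAAAAAAAAAAAAAAAAAAAAAAAAAAAAAAAAAAAA
k=8  CCCCCCCCCCCCCCCCCCCCCCCCCCCCCCCCCCCCCCCCCCCCCCCCCCCCCCCCCCCCCCCCCCCCCCCCCCCCCCCCC
k=9  BBBBBBBBBBBBBBBBBBBBBBBBBBBBBBBBBBBBBBBBBBBBBBBBBBBBBBBBBBBBBBBBBBBBBBBBBBBBBBBBB
k=10  AAAAAAAAAAAAAAAAAAAAAAAAAAAAAAAAAAAAAAAAAAAAAAAAAAAAAAAAAA…AAAAAAAAAAAAAAAAAAAAAAAAAAAAAAAAAAAAAAAAAAAAAAAAAAAAAAAAAA  (len 243)

0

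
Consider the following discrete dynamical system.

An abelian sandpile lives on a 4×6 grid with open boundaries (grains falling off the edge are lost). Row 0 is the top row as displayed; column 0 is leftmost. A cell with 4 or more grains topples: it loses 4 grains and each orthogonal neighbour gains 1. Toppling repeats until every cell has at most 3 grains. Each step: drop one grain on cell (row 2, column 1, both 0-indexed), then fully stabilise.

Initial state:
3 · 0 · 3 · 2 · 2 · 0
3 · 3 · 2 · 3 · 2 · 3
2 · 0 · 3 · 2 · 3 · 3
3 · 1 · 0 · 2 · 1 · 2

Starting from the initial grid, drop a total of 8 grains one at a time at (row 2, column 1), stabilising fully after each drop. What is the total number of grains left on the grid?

k=0  3 · 0 · 3 · 2 · 2 · 0
3 · 3 · 2 · 3 · 2 · 3
2 · 0 · 3 · 2 · 3 · 3
3 · 1 · 0 · 2 · 1 · 2
k=1  3 · 0 · 3 · 2 · 2 · 0
3 · 3 · 2 · 3 · 2 · 3
2 · 1 · 3 · 2 · 3 · 3
3 · 1 · 0 · 2 · 1 · 2
k=2  3 · 0 · 3 · 2 · 2 · 0
3 · 3 · 2 · 3 · 2 · 3
2 · 2 · 3 · 2 · 3 · 3
3 · 1 · 0 · 2 · 1 · 2
k=3  3 · 0 · 3 · 2 · 2 · 0
3 · 3 · 2 · 3 · 2 · 3
2 · 3 · 3 · 2 · 3 · 3
3 · 1 · 0 · 2 · 1 · 2
k=4  0 · 3 · 1 · 1 · 0 · 2
2 · 2 · 2 · 3 · 2 · 1
1 · 3 · 2 · 1 · 2 · 1
0 · 3 · 1 · 3 · 2 · 3
k=5  0 · 3 · 1 · 1 · 0 · 2
2 · 3 · 2 · 3 · 2 · 1
2 · 1 · 3 · 1 · 2 · 1
1 · 0 · 2 · 3 · 2 · 3
k=6  0 · 3 · 1 · 1 · 0 · 2
2 · 3 · 2 · 3 · 2 · 1
2 · 2 · 3 · 1 · 2 · 1
1 · 0 · 2 · 3 · 2 · 3
k=7  0 · 3 · 1 · 1 · 0 · 2
2 · 3 · 2 · 3 · 2 · 1
2 · 3 · 3 · 1 · 2 · 1
1 · 0 · 2 · 3 · 2 · 3
k=8  1 · 0 · 3 · 2 · 0 · 2
3 · 2 · 1 · 0 · 3 · 1
3 · 2 · 1 · 3 · 2 · 1
1 · 1 · 3 · 3 · 2 · 3

43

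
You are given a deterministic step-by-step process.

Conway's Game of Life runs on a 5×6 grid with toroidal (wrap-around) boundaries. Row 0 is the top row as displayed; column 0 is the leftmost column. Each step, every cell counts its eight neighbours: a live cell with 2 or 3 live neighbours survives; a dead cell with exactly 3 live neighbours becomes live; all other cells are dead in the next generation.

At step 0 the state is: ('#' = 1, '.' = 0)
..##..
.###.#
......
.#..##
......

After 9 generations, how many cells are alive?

2

step 0: ..##..
.###.#
......
.#..##
......
step 1: .#.##.
.#.##.
.#.#.#
......
..###.
step 2: .#...#
.#...#
#..#..
......
..#.#.
step 3: .##.##
.##.##
#.....
...#..
......
step 4: .##.##
..#.#.
######
......
..###.
step 5: .#...#
......
###.##
#.....
.##.##
step 6: .##.##
..#.#.
##...#
......
.##.##
step 7: ......
..#.#.
##...#
..#.#.
.##.##
step 8: .##.##
##...#
###.##
..#.#.
.##.##
step 9: ......
......
..#.#.
......
......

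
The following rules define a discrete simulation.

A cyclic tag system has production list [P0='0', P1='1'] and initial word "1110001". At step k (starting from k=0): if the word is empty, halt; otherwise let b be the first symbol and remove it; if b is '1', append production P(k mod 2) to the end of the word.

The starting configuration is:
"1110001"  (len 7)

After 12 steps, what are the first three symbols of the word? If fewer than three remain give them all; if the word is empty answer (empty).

(empty)

gen 0: "1110001"  (len 7)
gen 1: "1100010"  (len 7)
gen 2: "1000101"  (len 7)
gen 3: "0001010"  (len 7)
gen 4: "001010"  (len 6)
gen 5: "01010"  (len 5)
gen 6: "1010"  (len 4)
gen 7: "0100"  (len 4)
gen 8: "100"  (len 3)
gen 9: "000"  (len 3)
gen 10: "00"  (len 2)
gen 11: "0"  (len 1)
gen 12: (halted — word empty)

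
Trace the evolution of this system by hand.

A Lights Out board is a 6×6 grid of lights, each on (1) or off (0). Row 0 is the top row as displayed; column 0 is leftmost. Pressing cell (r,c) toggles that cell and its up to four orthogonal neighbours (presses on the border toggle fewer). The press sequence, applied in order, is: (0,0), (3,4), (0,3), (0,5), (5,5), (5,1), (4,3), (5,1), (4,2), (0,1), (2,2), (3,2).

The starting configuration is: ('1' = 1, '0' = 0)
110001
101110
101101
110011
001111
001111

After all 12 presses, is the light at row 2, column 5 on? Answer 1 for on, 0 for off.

gen 0: 110001
101110
101101
110011
001111
001111
gen 1: 000001
001110
101101
110011
001111
001111
gen 2: 000001
001110
101111
110100
001101
001111
gen 3: 001111
001010
101111
110100
001101
001111
gen 4: 001100
001011
101111
110100
001101
001111
gen 5: 001100
001011
101111
110100
001100
001100
gen 6: 001100
001011
101111
110100
011100
110100
gen 7: 001100
001011
101111
110000
010010
110000
gen 8: 001100
001011
101111
110000
000010
001000
gen 9: 001100
001011
101111
111000
011110
000000
gen 10: 110100
011011
101111
111000
011110
000000
gen 11: 110100
010011
110011
110000
011110
000000
gen 12: 110100
010011
111011
101100
010110
000000

1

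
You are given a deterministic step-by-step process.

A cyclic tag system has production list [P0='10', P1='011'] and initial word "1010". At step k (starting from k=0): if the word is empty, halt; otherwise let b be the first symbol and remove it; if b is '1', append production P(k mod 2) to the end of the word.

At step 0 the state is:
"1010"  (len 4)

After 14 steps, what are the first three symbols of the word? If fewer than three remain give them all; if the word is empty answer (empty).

101

0) "1010"  (len 4)
1) "01010"  (len 5)
2) "1010"  (len 4)
3) "01010"  (len 5)
4) "1010"  (len 4)
5) "01010"  (len 5)
6) "1010"  (len 4)
7) "01010"  (len 5)
8) "1010"  (len 4)
9) "01010"  (len 5)
10) "1010"  (len 4)
11) "01010"  (len 5)
12) "1010"  (len 4)
13) "01010"  (len 5)
14) "1010"  (len 4)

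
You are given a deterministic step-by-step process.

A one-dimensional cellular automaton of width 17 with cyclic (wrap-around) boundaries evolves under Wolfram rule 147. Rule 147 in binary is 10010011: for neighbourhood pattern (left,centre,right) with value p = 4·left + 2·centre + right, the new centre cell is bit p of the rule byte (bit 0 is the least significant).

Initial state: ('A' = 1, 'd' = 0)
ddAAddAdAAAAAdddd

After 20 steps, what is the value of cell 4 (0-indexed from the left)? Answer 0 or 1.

0

t=0: ddAAddAdAAAAAdddd
t=1: AAddAAdddAAAdAAAA
t=2: AdAAddAAAdAdddAAA
t=3: ddddAAdAdddAAAdAA
t=4: AAAAddddAAAdAdddd
t=5: dAAdAAAAdAdddAAAA
t=6: dddddAAdddAAAdAAd
t=7: AAAAAddAAAdAddddA
t=8: AAAAdAAdAdddAAAAd
t=9: dAAddddddAAAdAAdd
t=10: AddAAAAAAdAddddAA
t=11: dAAdAAAAdddAAAAdA
t=12: dddddAAdAAAdAAddd
t=13: AAAAAddddAddddAAA
t=14: AAAAdAAAAdAAAAdAA
t=15: AAAdddAAdddAAdddA
t=16: AAdAAAddAAAddAAAd
t=17: ddddAdAAdAdAAdAdd
t=18: AAAAdddddddddddAA
t=19: AAAdAAAAAAAAAAAdA
t=20: AAdddAAAAAAAAAddd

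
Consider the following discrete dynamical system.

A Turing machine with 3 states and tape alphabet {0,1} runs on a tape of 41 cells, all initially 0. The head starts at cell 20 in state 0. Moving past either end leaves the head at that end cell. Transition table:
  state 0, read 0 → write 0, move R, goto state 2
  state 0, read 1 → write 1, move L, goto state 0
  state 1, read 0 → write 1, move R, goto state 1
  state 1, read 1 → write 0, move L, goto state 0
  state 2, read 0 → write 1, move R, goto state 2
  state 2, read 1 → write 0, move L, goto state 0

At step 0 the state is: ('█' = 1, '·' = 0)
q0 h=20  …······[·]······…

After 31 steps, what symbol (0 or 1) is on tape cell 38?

0) q0 h=20  …······[·]······…
1) q2 h=21  …······[·]······…
2) q2 h=22  …·····█[·]······…
3) q2 h=23  …····██[·]······…
4) q2 h=24  …···███[·]······…
5) q2 h=25  …··████[·]······…
6) q2 h=26  …·█████[·]······…
7) q2 h=27  …██████[·]······…
8) q2 h=28  …██████[·]······…
9) q2 h=29  …██████[·]······…
10) q2 h=30  …██████[·]······…
11) q2 h=31  …██████[·]······…
12) q2 h=32  …██████[·]······…
13) q2 h=33  …██████[·]······…
14) q2 h=34  …██████[·]······|
15) q2 h=35  …██████[·]·····|
16) q2 h=36  …██████[·]····|
17) q2 h=37  …██████[·]···|
18) q2 h=38  …██████[·]··|
19) q2 h=39  …██████[·]·|
20) q2 h=40  …██████[·]|
21) q2 h=40  …██████[█]|
22) q0 h=39  …██████[█]·|
23) q0 h=38  …██████[█]█·|
24) q0 h=37  …██████[█]██·|
25) q0 h=36  …██████[█]███·|
26) q0 h=35  …██████[█]████·|
27) q0 h=34  …██████[█]█████·|
28) q0 h=33  …██████[█]██████…
29) q0 h=32  …██████[█]██████…
30) q0 h=31  …██████[█]██████…
31) q0 h=30  …██████[█]██████…

1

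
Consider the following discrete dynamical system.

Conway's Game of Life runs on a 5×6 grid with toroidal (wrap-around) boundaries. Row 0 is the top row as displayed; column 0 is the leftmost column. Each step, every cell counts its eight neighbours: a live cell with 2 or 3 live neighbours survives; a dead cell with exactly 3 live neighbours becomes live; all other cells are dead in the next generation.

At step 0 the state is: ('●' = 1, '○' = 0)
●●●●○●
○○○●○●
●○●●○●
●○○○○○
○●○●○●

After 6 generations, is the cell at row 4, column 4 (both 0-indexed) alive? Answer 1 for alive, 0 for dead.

k=0  ●●●●○●
○○○●○●
●○●●○●
●○○○○○
○●○●○●
k=1  ○●○●○●
○○○○○○
●●●●○●
○○○●○○
○○○●○●
k=2  ●○●○○○
○○○●○●
●●●●●○
○●○●○●
●○○●○○
k=3  ●●●●●●
○○○○○●
○●○○○○
○○○○○●
●○○●●●
k=4  ○●●○○○
○○○●○●
●○○○○○
○○○○○●
○○○○○○
k=5  ○○●○○○
●●●○○○
●○○○●●
○○○○○○
○○○○○○
k=6  ○○●○○○
●○●●○○
●○○○○●
○○○○○●
○○○○○○

0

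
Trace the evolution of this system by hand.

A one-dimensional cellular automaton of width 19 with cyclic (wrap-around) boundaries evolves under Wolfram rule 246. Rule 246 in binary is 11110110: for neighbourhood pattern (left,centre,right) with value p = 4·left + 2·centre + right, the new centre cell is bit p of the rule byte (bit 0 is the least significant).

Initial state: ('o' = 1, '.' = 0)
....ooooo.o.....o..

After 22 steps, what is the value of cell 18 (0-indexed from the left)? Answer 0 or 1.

[0] ....ooooo.o.....o..
[1] ...o.ooooooo...ooo.
[2] ..ooo.ooooooo.o.ooo
[3] oo.ooo.ooooooooo.oo
[4] ooo.ooo.ooooooooo.o
[5] oooo.ooo.ooooooooo.
[6] .oooo.ooo.ooooooooo
[7] o.oooo.ooo.oooooooo
[8] oo.oooo.ooo.ooooooo
[9] ooo.oooo.ooo.oooooo
[10] oooo.oooo.ooo.ooooo
[11] ooooo.oooo.ooo.oooo
[12] oooooo.oooo.ooo.ooo
[13] ooooooo.oooo.ooo.oo
[14] oooooooo.oooo.ooo.o
[15] ooooooooo.oooo.ooo.
[16] .ooooooooo.oooo.ooo
[17] o.ooooooooo.oooo.oo
[18] oo.ooooooooo.oooo.o
[19] ooo.ooooooooo.oooo.
[20] .ooo.ooooooooo.oooo
[21] o.ooo.ooooooooo.ooo
[22] oo.ooo.ooooooooo.oo

1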